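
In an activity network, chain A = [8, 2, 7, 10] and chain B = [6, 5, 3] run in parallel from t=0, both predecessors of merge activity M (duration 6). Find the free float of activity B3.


ES(B3) = sum of predecessors on chain B = 11
EF(B3) = ES + duration = 11 + 3 = 14
Successor of B3 is M. ES(M) = max(sum(A), sum(B)) = max(27, 14) = 27
Free float = ES(successor) - EF(current) = 27 - 14 = 13

13


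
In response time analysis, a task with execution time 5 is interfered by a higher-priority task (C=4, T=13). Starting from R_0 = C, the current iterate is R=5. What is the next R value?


R_next = C + ceil(R_prev / T_hp) * C_hp
ceil(5 / 13) = ceil(0.3846) = 1
Interference = 1 * 4 = 4
R_next = 5 + 4 = 9

9


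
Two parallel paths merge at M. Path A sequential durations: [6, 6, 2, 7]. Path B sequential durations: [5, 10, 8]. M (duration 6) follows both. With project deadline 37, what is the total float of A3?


Forward pass: ES(A3) = sum of predecessors on chain A = 12
EF = ES + duration = 12 + 2 = 14
Backward pass: LF(M) = deadline = 37; LS(M) = 37 - 6 = 31
LF(A3) = LS(M) - sum(successors on chain A) = 31 - 7 = 24
LS = LF - duration = 24 - 2 = 22
Total float = LS - ES = 22 - 12 = 10

10


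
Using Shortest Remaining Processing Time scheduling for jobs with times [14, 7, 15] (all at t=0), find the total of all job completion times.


Since all jobs arrive at t=0, SRPT equals SPT ordering.
SPT order: [7, 14, 15]
Completion times:
  Job 1: p=7, C=7
  Job 2: p=14, C=21
  Job 3: p=15, C=36
Total completion time = 7 + 21 + 36 = 64

64


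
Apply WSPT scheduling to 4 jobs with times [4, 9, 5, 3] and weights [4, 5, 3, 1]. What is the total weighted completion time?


Compute p/w ratios and sort ascending (WSPT): [(4, 4), (5, 3), (9, 5), (3, 1)]
Compute weighted completion times:
  Job (p=4,w=4): C=4, w*C=4*4=16
  Job (p=5,w=3): C=9, w*C=3*9=27
  Job (p=9,w=5): C=18, w*C=5*18=90
  Job (p=3,w=1): C=21, w*C=1*21=21
Total weighted completion time = 154

154


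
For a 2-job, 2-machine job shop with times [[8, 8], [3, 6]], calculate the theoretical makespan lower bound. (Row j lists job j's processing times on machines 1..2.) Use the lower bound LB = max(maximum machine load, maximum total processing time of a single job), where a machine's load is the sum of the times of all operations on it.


Machine loads:
  Machine 1: 8 + 3 = 11
  Machine 2: 8 + 6 = 14
Max machine load = 14
Job totals:
  Job 1: 16
  Job 2: 9
Max job total = 16
Lower bound = max(14, 16) = 16

16


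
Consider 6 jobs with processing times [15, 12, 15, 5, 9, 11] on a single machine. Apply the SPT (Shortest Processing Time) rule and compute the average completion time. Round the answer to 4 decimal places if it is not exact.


Sort jobs by processing time (SPT order): [5, 9, 11, 12, 15, 15]
Compute completion times sequentially:
  Job 1: processing = 5, completes at 5
  Job 2: processing = 9, completes at 14
  Job 3: processing = 11, completes at 25
  Job 4: processing = 12, completes at 37
  Job 5: processing = 15, completes at 52
  Job 6: processing = 15, completes at 67
Sum of completion times = 200
Average completion time = 200/6 = 33.3333

33.3333


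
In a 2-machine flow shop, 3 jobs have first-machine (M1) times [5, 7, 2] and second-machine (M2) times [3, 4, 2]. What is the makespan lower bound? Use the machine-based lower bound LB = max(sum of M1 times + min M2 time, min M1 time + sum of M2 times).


LB1 = sum(M1 times) + min(M2 times) = 14 + 2 = 16
LB2 = min(M1 times) + sum(M2 times) = 2 + 9 = 11
Lower bound = max(LB1, LB2) = max(16, 11) = 16

16


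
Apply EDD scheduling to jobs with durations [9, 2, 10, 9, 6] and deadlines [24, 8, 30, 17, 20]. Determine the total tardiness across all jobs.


Sort by due date (EDD order): [(2, 8), (9, 17), (6, 20), (9, 24), (10, 30)]
Compute completion times and tardiness:
  Job 1: p=2, d=8, C=2, tardiness=max(0,2-8)=0
  Job 2: p=9, d=17, C=11, tardiness=max(0,11-17)=0
  Job 3: p=6, d=20, C=17, tardiness=max(0,17-20)=0
  Job 4: p=9, d=24, C=26, tardiness=max(0,26-24)=2
  Job 5: p=10, d=30, C=36, tardiness=max(0,36-30)=6
Total tardiness = 8

8


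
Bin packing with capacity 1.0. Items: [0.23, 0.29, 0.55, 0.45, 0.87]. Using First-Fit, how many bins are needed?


Place items sequentially using First-Fit:
  Item 0.23 -> new Bin 1
  Item 0.29 -> Bin 1 (now 0.52)
  Item 0.55 -> new Bin 2
  Item 0.45 -> Bin 1 (now 0.97)
  Item 0.87 -> new Bin 3
Total bins used = 3

3


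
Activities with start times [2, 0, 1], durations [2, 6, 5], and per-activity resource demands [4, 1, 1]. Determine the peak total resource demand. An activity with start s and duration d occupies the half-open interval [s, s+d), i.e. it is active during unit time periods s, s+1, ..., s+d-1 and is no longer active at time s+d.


Each activity i is active on [start_i, start_i + duration_i).
Compute total resource usage per time slot:
  t=0: active resources = [1], total = 1
  t=1: active resources = [1, 1], total = 2
  t=2: active resources = [4, 1, 1], total = 6
  t=3: active resources = [4, 1, 1], total = 6
  t=4: active resources = [1, 1], total = 2
  t=5: active resources = [1, 1], total = 2
Peak resource demand = 6

6


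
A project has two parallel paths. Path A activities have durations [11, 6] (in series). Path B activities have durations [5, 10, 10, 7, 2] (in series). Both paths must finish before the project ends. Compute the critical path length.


Path A total = 11 + 6 = 17
Path B total = 5 + 10 + 10 + 7 + 2 = 34
Critical path = longest path = max(17, 34) = 34

34


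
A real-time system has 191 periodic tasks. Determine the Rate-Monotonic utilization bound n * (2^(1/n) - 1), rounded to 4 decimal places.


Compute 2^(1/191) = 1.0036356358
Subtract 1: 1.0036356358 - 1 = 0.0036356358
Multiply by n: 191 * 0.0036356358 = 0.6944064378
Round to 4 dp: 0.6944

0.6944


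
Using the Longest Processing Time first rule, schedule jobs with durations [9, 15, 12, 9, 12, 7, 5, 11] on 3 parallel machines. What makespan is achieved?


Sort jobs in decreasing order (LPT): [15, 12, 12, 11, 9, 9, 7, 5]
Assign each job to the least loaded machine:
  Machine 1: jobs [15, 9], load = 24
  Machine 2: jobs [12, 11, 5], load = 28
  Machine 3: jobs [12, 9, 7], load = 28
Makespan = max load = 28

28


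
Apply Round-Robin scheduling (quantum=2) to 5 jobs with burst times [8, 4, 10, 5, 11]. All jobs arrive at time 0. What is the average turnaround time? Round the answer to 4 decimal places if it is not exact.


Time quantum = 2
Execution trace:
  J1 runs 2 units, time = 2
  J2 runs 2 units, time = 4
  J3 runs 2 units, time = 6
  J4 runs 2 units, time = 8
  J5 runs 2 units, time = 10
  J1 runs 2 units, time = 12
  J2 runs 2 units, time = 14
  J3 runs 2 units, time = 16
  J4 runs 2 units, time = 18
  J5 runs 2 units, time = 20
  J1 runs 2 units, time = 22
  J3 runs 2 units, time = 24
  J4 runs 1 units, time = 25
  J5 runs 2 units, time = 27
  J1 runs 2 units, time = 29
  J3 runs 2 units, time = 31
  J5 runs 2 units, time = 33
  J3 runs 2 units, time = 35
  J5 runs 2 units, time = 37
  J5 runs 1 units, time = 38
Finish times: [29, 14, 35, 25, 38]
Average turnaround = 141/5 = 28.2

28.2


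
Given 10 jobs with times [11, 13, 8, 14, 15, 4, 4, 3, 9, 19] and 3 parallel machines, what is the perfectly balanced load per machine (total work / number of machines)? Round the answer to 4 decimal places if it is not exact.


Total processing time = 11 + 13 + 8 + 14 + 15 + 4 + 4 + 3 + 9 + 19 = 100
Number of machines = 3
Ideal balanced load = 100 / 3 = 33.3333

33.3333


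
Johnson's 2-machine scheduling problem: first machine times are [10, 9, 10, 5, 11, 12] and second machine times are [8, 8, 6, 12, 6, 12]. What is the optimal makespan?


Apply Johnson's rule:
  Group 1 (a <= b): [(4, 5, 12), (6, 12, 12)]
  Group 2 (a > b): [(1, 10, 8), (2, 9, 8), (3, 10, 6), (5, 11, 6)]
Optimal job order: [4, 6, 1, 2, 3, 5]
Schedule:
  Job 4: M1 done at 5, M2 done at 17
  Job 6: M1 done at 17, M2 done at 29
  Job 1: M1 done at 27, M2 done at 37
  Job 2: M1 done at 36, M2 done at 45
  Job 3: M1 done at 46, M2 done at 52
  Job 5: M1 done at 57, M2 done at 63
Makespan = 63

63


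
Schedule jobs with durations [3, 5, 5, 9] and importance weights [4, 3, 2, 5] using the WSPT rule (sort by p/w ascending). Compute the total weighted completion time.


Compute p/w ratios and sort ascending (WSPT): [(3, 4), (5, 3), (9, 5), (5, 2)]
Compute weighted completion times:
  Job (p=3,w=4): C=3, w*C=4*3=12
  Job (p=5,w=3): C=8, w*C=3*8=24
  Job (p=9,w=5): C=17, w*C=5*17=85
  Job (p=5,w=2): C=22, w*C=2*22=44
Total weighted completion time = 165

165


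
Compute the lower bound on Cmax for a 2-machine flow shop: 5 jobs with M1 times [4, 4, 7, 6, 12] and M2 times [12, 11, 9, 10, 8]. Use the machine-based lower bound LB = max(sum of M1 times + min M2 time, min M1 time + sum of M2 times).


LB1 = sum(M1 times) + min(M2 times) = 33 + 8 = 41
LB2 = min(M1 times) + sum(M2 times) = 4 + 50 = 54
Lower bound = max(LB1, LB2) = max(41, 54) = 54

54


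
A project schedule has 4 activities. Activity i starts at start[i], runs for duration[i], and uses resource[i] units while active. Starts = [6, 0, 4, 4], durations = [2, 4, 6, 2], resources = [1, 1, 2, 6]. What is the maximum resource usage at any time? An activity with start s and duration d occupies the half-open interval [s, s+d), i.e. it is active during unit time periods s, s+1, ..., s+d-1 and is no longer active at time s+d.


Each activity i is active on [start_i, start_i + duration_i).
Compute total resource usage per time slot:
  t=0: active resources = [1], total = 1
  t=1: active resources = [1], total = 1
  t=2: active resources = [1], total = 1
  t=3: active resources = [1], total = 1
  t=4: active resources = [2, 6], total = 8
  t=5: active resources = [2, 6], total = 8
  t=6: active resources = [1, 2], total = 3
  t=7: active resources = [1, 2], total = 3
  t=8: active resources = [2], total = 2
  t=9: active resources = [2], total = 2
Peak resource demand = 8

8


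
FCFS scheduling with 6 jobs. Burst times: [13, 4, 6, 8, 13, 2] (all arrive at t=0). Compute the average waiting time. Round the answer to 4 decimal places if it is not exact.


FCFS order (as given): [13, 4, 6, 8, 13, 2]
Waiting times:
  Job 1: wait = 0
  Job 2: wait = 13
  Job 3: wait = 17
  Job 4: wait = 23
  Job 5: wait = 31
  Job 6: wait = 44
Sum of waiting times = 128
Average waiting time = 128/6 = 21.3333

21.3333


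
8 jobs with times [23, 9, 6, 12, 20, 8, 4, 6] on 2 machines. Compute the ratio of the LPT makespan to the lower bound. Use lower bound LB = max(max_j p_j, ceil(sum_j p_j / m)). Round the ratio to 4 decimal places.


LPT order: [23, 20, 12, 9, 8, 6, 6, 4]
Machine loads after assignment: [44, 44]
LPT makespan = 44
Lower bound = max(max_job, ceil(total/2)) = max(23, 44) = 44
Ratio = 44 / 44 = 1.0

1.0


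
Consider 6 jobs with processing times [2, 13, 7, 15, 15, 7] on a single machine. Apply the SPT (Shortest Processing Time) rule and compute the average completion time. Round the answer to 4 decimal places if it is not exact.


Sort jobs by processing time (SPT order): [2, 7, 7, 13, 15, 15]
Compute completion times sequentially:
  Job 1: processing = 2, completes at 2
  Job 2: processing = 7, completes at 9
  Job 3: processing = 7, completes at 16
  Job 4: processing = 13, completes at 29
  Job 5: processing = 15, completes at 44
  Job 6: processing = 15, completes at 59
Sum of completion times = 159
Average completion time = 159/6 = 26.5

26.5


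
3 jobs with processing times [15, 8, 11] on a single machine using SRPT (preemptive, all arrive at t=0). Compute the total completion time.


Since all jobs arrive at t=0, SRPT equals SPT ordering.
SPT order: [8, 11, 15]
Completion times:
  Job 1: p=8, C=8
  Job 2: p=11, C=19
  Job 3: p=15, C=34
Total completion time = 8 + 19 + 34 = 61

61


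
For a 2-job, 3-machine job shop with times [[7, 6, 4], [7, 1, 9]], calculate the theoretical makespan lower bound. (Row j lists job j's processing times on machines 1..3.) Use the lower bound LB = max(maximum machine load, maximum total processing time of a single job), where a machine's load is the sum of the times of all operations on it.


Machine loads:
  Machine 1: 7 + 7 = 14
  Machine 2: 6 + 1 = 7
  Machine 3: 4 + 9 = 13
Max machine load = 14
Job totals:
  Job 1: 17
  Job 2: 17
Max job total = 17
Lower bound = max(14, 17) = 17

17


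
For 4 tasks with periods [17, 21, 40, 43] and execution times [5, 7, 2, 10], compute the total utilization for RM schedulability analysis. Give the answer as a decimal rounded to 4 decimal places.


Compute individual utilizations (exact fractions):
  Task 1: C/T = 5/17 (approx. 0.2941)
  Task 2: C/T = 7/21 = 1/3 (approx. 0.3333)
  Task 3: C/T = 2/40 = 1/20 (approx. 0.05)
  Task 4: C/T = 10/43 (approx. 0.2326)
Total utilization U = 5/17 + 1/3 + 1/20 + 10/43 = 39913/43860
Rounded to 4 decimal places: U = 0.9100
RM (Liu & Layland) bound for 4 tasks = 0.756828; compare with U = 39913/43860 (approx. 0.910009)
bound < U <= 1, so the RM sufficient condition is not met (inconclusive; an exact test such as response-time analysis is needed).

0.9100


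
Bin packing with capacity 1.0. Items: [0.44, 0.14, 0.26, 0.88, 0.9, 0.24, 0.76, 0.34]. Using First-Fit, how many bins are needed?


Place items sequentially using First-Fit:
  Item 0.44 -> new Bin 1
  Item 0.14 -> Bin 1 (now 0.58)
  Item 0.26 -> Bin 1 (now 0.84)
  Item 0.88 -> new Bin 2
  Item 0.9 -> new Bin 3
  Item 0.24 -> new Bin 4
  Item 0.76 -> Bin 4 (now 1.0)
  Item 0.34 -> new Bin 5
Total bins used = 5

5


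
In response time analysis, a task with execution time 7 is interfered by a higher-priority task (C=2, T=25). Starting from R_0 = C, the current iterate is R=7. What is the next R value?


R_next = C + ceil(R_prev / T_hp) * C_hp
ceil(7 / 25) = ceil(0.28) = 1
Interference = 1 * 2 = 2
R_next = 7 + 2 = 9

9


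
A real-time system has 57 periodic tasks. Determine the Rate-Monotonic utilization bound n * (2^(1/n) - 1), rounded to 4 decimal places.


Compute 2^(1/57) = 1.0122347161
Subtract 1: 1.0122347161 - 1 = 0.0122347161
Multiply by n: 57 * 0.0122347161 = 0.6973788177
Round to 4 dp: 0.6974

0.6974


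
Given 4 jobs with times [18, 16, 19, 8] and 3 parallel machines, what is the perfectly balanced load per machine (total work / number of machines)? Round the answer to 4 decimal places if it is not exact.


Total processing time = 18 + 16 + 19 + 8 = 61
Number of machines = 3
Ideal balanced load = 61 / 3 = 20.3333

20.3333


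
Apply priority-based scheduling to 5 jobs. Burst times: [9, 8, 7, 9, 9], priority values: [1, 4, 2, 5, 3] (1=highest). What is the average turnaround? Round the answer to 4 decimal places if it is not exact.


Sort by priority (ascending = highest first):
Order: [(1, 9), (2, 7), (3, 9), (4, 8), (5, 9)]
Completion times:
  Priority 1, burst=9, C=9
  Priority 2, burst=7, C=16
  Priority 3, burst=9, C=25
  Priority 4, burst=8, C=33
  Priority 5, burst=9, C=42
Average turnaround = 125/5 = 25.0

25.0


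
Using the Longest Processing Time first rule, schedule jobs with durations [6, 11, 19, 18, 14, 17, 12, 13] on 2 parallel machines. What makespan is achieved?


Sort jobs in decreasing order (LPT): [19, 18, 17, 14, 13, 12, 11, 6]
Assign each job to the least loaded machine:
  Machine 1: jobs [19, 14, 13, 11], load = 57
  Machine 2: jobs [18, 17, 12, 6], load = 53
Makespan = max load = 57

57


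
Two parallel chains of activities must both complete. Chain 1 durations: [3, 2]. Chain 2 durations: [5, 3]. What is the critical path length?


Path A total = 3 + 2 = 5
Path B total = 5 + 3 = 8
Critical path = longest path = max(5, 8) = 8

8


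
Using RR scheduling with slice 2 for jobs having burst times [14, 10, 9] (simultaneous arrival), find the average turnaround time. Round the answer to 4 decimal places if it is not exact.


Time quantum = 2
Execution trace:
  J1 runs 2 units, time = 2
  J2 runs 2 units, time = 4
  J3 runs 2 units, time = 6
  J1 runs 2 units, time = 8
  J2 runs 2 units, time = 10
  J3 runs 2 units, time = 12
  J1 runs 2 units, time = 14
  J2 runs 2 units, time = 16
  J3 runs 2 units, time = 18
  J1 runs 2 units, time = 20
  J2 runs 2 units, time = 22
  J3 runs 2 units, time = 24
  J1 runs 2 units, time = 26
  J2 runs 2 units, time = 28
  J3 runs 1 units, time = 29
  J1 runs 2 units, time = 31
  J1 runs 2 units, time = 33
Finish times: [33, 28, 29]
Average turnaround = 90/3 = 30.0

30.0


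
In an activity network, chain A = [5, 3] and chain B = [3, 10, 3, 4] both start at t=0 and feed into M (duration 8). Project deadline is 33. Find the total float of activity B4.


Forward pass: ES(B4) = sum of predecessors on chain B = 16
EF = ES + duration = 16 + 4 = 20
Backward pass: LF(M) = deadline = 33; LS(M) = 33 - 8 = 25
LF(B4) = LS(M) - sum(successors on chain B) = 25 - 0 = 25
LS = LF - duration = 25 - 4 = 21
Total float = LS - ES = 21 - 16 = 5

5


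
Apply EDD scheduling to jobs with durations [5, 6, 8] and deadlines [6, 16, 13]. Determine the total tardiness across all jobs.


Sort by due date (EDD order): [(5, 6), (8, 13), (6, 16)]
Compute completion times and tardiness:
  Job 1: p=5, d=6, C=5, tardiness=max(0,5-6)=0
  Job 2: p=8, d=13, C=13, tardiness=max(0,13-13)=0
  Job 3: p=6, d=16, C=19, tardiness=max(0,19-16)=3
Total tardiness = 3

3


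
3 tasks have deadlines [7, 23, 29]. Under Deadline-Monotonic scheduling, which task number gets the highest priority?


Sort tasks by relative deadline (ascending):
  Task 1: deadline = 7
  Task 2: deadline = 23
  Task 3: deadline = 29
Priority order (highest first): [1, 2, 3]
Highest priority task = 1

1


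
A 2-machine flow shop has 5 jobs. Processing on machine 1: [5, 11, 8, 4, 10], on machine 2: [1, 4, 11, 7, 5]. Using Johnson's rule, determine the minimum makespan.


Apply Johnson's rule:
  Group 1 (a <= b): [(4, 4, 7), (3, 8, 11)]
  Group 2 (a > b): [(5, 10, 5), (2, 11, 4), (1, 5, 1)]
Optimal job order: [4, 3, 5, 2, 1]
Schedule:
  Job 4: M1 done at 4, M2 done at 11
  Job 3: M1 done at 12, M2 done at 23
  Job 5: M1 done at 22, M2 done at 28
  Job 2: M1 done at 33, M2 done at 37
  Job 1: M1 done at 38, M2 done at 39
Makespan = 39

39


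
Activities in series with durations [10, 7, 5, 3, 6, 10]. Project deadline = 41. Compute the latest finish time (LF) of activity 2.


LF(activity 2) = deadline - sum of successor durations
Successors: activities 3 through 6 with durations [5, 3, 6, 10]
Sum of successor durations = 24
LF = 41 - 24 = 17

17


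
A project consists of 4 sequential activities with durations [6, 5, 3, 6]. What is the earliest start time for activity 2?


Activity 2 starts after activities 1 through 1 complete.
Predecessor durations: [6]
ES = 6 = 6

6


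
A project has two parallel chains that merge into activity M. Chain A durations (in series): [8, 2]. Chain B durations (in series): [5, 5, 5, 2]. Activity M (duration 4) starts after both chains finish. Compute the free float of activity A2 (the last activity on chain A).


ES(A2) = sum of predecessors on chain A = 8
EF(A2) = ES + duration = 8 + 2 = 10
Successor of A2 is M. ES(M) = max(sum(A), sum(B)) = max(10, 17) = 17
Free float = ES(successor) - EF(current) = 17 - 10 = 7

7


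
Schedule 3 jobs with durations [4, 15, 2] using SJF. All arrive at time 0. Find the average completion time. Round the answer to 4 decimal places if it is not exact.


SJF order (ascending): [2, 4, 15]
Completion times:
  Job 1: burst=2, C=2
  Job 2: burst=4, C=6
  Job 3: burst=15, C=21
Average completion = 29/3 = 9.6667

9.6667


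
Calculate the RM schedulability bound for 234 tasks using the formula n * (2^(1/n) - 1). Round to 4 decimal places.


Compute 2^(1/234) = 1.0029665590
Subtract 1: 1.0029665590 - 1 = 0.0029665590
Multiply by n: 234 * 0.0029665590 = 0.6941748060
Round to 4 dp: 0.6942

0.6942


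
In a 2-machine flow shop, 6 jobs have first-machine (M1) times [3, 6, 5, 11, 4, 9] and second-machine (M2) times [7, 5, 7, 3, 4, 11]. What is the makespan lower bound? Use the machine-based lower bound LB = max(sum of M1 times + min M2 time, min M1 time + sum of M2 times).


LB1 = sum(M1 times) + min(M2 times) = 38 + 3 = 41
LB2 = min(M1 times) + sum(M2 times) = 3 + 37 = 40
Lower bound = max(LB1, LB2) = max(41, 40) = 41

41


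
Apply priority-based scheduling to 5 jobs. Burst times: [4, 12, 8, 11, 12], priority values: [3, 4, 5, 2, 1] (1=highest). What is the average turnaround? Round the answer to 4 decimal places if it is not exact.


Sort by priority (ascending = highest first):
Order: [(1, 12), (2, 11), (3, 4), (4, 12), (5, 8)]
Completion times:
  Priority 1, burst=12, C=12
  Priority 2, burst=11, C=23
  Priority 3, burst=4, C=27
  Priority 4, burst=12, C=39
  Priority 5, burst=8, C=47
Average turnaround = 148/5 = 29.6

29.6


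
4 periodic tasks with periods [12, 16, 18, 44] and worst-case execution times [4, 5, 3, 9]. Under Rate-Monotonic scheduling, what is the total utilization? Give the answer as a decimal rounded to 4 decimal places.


Compute individual utilizations (exact fractions):
  Task 1: C/T = 4/12 = 1/3 (approx. 0.3333)
  Task 2: C/T = 5/16 (approx. 0.3125)
  Task 3: C/T = 3/18 = 1/6 (approx. 0.1667)
  Task 4: C/T = 9/44 (approx. 0.2045)
Total utilization U = 1/3 + 5/16 + 1/6 + 9/44 = 179/176
Rounded to 4 decimal places: U = 1.0170
RM (Liu & Layland) bound for 4 tasks = 0.756828; compare with U = 179/176 (approx. 1.017045)
U > 1, so the task set is not schedulable (processor overloaded).

1.0170


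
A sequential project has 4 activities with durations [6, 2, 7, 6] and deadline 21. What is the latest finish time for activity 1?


LF(activity 1) = deadline - sum of successor durations
Successors: activities 2 through 4 with durations [2, 7, 6]
Sum of successor durations = 15
LF = 21 - 15 = 6

6


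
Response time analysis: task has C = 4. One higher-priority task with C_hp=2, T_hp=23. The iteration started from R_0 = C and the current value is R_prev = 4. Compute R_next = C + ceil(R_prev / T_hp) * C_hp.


R_next = C + ceil(R_prev / T_hp) * C_hp
ceil(4 / 23) = ceil(0.1739) = 1
Interference = 1 * 2 = 2
R_next = 4 + 2 = 6

6


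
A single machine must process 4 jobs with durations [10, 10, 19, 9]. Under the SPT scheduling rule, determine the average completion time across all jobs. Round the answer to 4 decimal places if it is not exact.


Sort jobs by processing time (SPT order): [9, 10, 10, 19]
Compute completion times sequentially:
  Job 1: processing = 9, completes at 9
  Job 2: processing = 10, completes at 19
  Job 3: processing = 10, completes at 29
  Job 4: processing = 19, completes at 48
Sum of completion times = 105
Average completion time = 105/4 = 26.25

26.25


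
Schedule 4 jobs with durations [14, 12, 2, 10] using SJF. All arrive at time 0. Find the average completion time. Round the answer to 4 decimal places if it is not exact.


SJF order (ascending): [2, 10, 12, 14]
Completion times:
  Job 1: burst=2, C=2
  Job 2: burst=10, C=12
  Job 3: burst=12, C=24
  Job 4: burst=14, C=38
Average completion = 76/4 = 19.0

19.0


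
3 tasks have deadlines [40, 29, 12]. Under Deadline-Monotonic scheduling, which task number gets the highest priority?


Sort tasks by relative deadline (ascending):
  Task 3: deadline = 12
  Task 2: deadline = 29
  Task 1: deadline = 40
Priority order (highest first): [3, 2, 1]
Highest priority task = 3

3


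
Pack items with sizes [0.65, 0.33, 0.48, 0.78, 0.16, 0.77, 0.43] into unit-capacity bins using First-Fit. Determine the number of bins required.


Place items sequentially using First-Fit:
  Item 0.65 -> new Bin 1
  Item 0.33 -> Bin 1 (now 0.98)
  Item 0.48 -> new Bin 2
  Item 0.78 -> new Bin 3
  Item 0.16 -> Bin 2 (now 0.64)
  Item 0.77 -> new Bin 4
  Item 0.43 -> new Bin 5
Total bins used = 5

5


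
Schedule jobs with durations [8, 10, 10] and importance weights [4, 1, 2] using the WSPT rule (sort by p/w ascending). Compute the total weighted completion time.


Compute p/w ratios and sort ascending (WSPT): [(8, 4), (10, 2), (10, 1)]
Compute weighted completion times:
  Job (p=8,w=4): C=8, w*C=4*8=32
  Job (p=10,w=2): C=18, w*C=2*18=36
  Job (p=10,w=1): C=28, w*C=1*28=28
Total weighted completion time = 96

96


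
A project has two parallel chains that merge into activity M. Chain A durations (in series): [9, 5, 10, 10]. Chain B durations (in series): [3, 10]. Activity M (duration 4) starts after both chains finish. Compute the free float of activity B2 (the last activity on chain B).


ES(B2) = sum of predecessors on chain B = 3
EF(B2) = ES + duration = 3 + 10 = 13
Successor of B2 is M. ES(M) = max(sum(A), sum(B)) = max(34, 13) = 34
Free float = ES(successor) - EF(current) = 34 - 13 = 21

21


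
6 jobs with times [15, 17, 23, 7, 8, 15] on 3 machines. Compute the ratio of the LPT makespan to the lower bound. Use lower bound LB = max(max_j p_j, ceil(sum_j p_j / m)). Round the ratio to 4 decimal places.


LPT order: [23, 17, 15, 15, 8, 7]
Machine loads after assignment: [30, 25, 30]
LPT makespan = 30
Lower bound = max(max_job, ceil(total/3)) = max(23, 29) = 29
Ratio = 30 / 29 = 1.0345

1.0345


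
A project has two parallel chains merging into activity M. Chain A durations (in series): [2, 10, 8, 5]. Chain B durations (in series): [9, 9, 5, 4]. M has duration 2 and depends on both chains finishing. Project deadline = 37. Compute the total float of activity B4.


Forward pass: ES(B4) = sum of predecessors on chain B = 23
EF = ES + duration = 23 + 4 = 27
Backward pass: LF(M) = deadline = 37; LS(M) = 37 - 2 = 35
LF(B4) = LS(M) - sum(successors on chain B) = 35 - 0 = 35
LS = LF - duration = 35 - 4 = 31
Total float = LS - ES = 31 - 23 = 8

8


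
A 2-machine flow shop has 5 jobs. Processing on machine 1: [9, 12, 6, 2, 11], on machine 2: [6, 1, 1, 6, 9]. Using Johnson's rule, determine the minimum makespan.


Apply Johnson's rule:
  Group 1 (a <= b): [(4, 2, 6)]
  Group 2 (a > b): [(5, 11, 9), (1, 9, 6), (2, 12, 1), (3, 6, 1)]
Optimal job order: [4, 5, 1, 2, 3]
Schedule:
  Job 4: M1 done at 2, M2 done at 8
  Job 5: M1 done at 13, M2 done at 22
  Job 1: M1 done at 22, M2 done at 28
  Job 2: M1 done at 34, M2 done at 35
  Job 3: M1 done at 40, M2 done at 41
Makespan = 41

41


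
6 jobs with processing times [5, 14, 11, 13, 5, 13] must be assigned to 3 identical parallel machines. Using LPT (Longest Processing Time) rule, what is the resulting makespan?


Sort jobs in decreasing order (LPT): [14, 13, 13, 11, 5, 5]
Assign each job to the least loaded machine:
  Machine 1: jobs [14, 5], load = 19
  Machine 2: jobs [13, 11], load = 24
  Machine 3: jobs [13, 5], load = 18
Makespan = max load = 24

24


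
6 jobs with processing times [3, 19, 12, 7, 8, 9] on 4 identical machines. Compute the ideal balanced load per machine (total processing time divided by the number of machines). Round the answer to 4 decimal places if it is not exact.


Total processing time = 3 + 19 + 12 + 7 + 8 + 9 = 58
Number of machines = 4
Ideal balanced load = 58 / 4 = 14.5

14.5


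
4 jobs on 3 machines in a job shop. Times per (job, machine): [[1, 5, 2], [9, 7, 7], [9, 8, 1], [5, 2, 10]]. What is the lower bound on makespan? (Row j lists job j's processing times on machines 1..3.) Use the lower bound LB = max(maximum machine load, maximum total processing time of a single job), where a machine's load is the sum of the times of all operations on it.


Machine loads:
  Machine 1: 1 + 9 + 9 + 5 = 24
  Machine 2: 5 + 7 + 8 + 2 = 22
  Machine 3: 2 + 7 + 1 + 10 = 20
Max machine load = 24
Job totals:
  Job 1: 8
  Job 2: 23
  Job 3: 18
  Job 4: 17
Max job total = 23
Lower bound = max(24, 23) = 24

24


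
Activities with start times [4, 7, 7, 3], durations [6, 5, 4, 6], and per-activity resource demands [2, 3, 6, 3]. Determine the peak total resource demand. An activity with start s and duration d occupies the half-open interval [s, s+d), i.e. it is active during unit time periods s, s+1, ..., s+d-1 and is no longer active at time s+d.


Each activity i is active on [start_i, start_i + duration_i).
Compute total resource usage per time slot:
  t=0: active resources = [], total = 0
  t=1: active resources = [], total = 0
  t=2: active resources = [], total = 0
  t=3: active resources = [3], total = 3
  t=4: active resources = [2, 3], total = 5
  t=5: active resources = [2, 3], total = 5
  t=6: active resources = [2, 3], total = 5
  t=7: active resources = [2, 3, 6, 3], total = 14
  t=8: active resources = [2, 3, 6, 3], total = 14
  t=9: active resources = [2, 3, 6], total = 11
  t=10: active resources = [3, 6], total = 9
  t=11: active resources = [3], total = 3
Peak resource demand = 14

14


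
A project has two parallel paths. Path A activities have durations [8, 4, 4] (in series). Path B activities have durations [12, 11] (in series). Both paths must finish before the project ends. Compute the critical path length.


Path A total = 8 + 4 + 4 = 16
Path B total = 12 + 11 = 23
Critical path = longest path = max(16, 23) = 23

23


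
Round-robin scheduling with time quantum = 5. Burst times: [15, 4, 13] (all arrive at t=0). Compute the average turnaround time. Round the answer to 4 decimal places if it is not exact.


Time quantum = 5
Execution trace:
  J1 runs 5 units, time = 5
  J2 runs 4 units, time = 9
  J3 runs 5 units, time = 14
  J1 runs 5 units, time = 19
  J3 runs 5 units, time = 24
  J1 runs 5 units, time = 29
  J3 runs 3 units, time = 32
Finish times: [29, 9, 32]
Average turnaround = 70/3 = 23.3333

23.3333


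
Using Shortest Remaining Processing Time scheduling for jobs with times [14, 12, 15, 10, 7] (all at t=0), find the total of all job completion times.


Since all jobs arrive at t=0, SRPT equals SPT ordering.
SPT order: [7, 10, 12, 14, 15]
Completion times:
  Job 1: p=7, C=7
  Job 2: p=10, C=17
  Job 3: p=12, C=29
  Job 4: p=14, C=43
  Job 5: p=15, C=58
Total completion time = 7 + 17 + 29 + 43 + 58 = 154

154


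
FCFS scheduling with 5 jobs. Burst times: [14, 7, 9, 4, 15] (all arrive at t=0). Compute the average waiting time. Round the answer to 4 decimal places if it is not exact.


FCFS order (as given): [14, 7, 9, 4, 15]
Waiting times:
  Job 1: wait = 0
  Job 2: wait = 14
  Job 3: wait = 21
  Job 4: wait = 30
  Job 5: wait = 34
Sum of waiting times = 99
Average waiting time = 99/5 = 19.8

19.8


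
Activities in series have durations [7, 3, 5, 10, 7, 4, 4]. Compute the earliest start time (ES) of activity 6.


Activity 6 starts after activities 1 through 5 complete.
Predecessor durations: [7, 3, 5, 10, 7]
ES = 7 + 3 + 5 + 10 + 7 = 32

32


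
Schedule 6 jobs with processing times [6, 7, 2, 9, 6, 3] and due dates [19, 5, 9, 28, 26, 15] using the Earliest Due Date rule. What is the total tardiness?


Sort by due date (EDD order): [(7, 5), (2, 9), (3, 15), (6, 19), (6, 26), (9, 28)]
Compute completion times and tardiness:
  Job 1: p=7, d=5, C=7, tardiness=max(0,7-5)=2
  Job 2: p=2, d=9, C=9, tardiness=max(0,9-9)=0
  Job 3: p=3, d=15, C=12, tardiness=max(0,12-15)=0
  Job 4: p=6, d=19, C=18, tardiness=max(0,18-19)=0
  Job 5: p=6, d=26, C=24, tardiness=max(0,24-26)=0
  Job 6: p=9, d=28, C=33, tardiness=max(0,33-28)=5
Total tardiness = 7

7


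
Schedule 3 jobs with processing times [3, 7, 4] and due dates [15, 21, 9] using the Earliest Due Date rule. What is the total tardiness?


Sort by due date (EDD order): [(4, 9), (3, 15), (7, 21)]
Compute completion times and tardiness:
  Job 1: p=4, d=9, C=4, tardiness=max(0,4-9)=0
  Job 2: p=3, d=15, C=7, tardiness=max(0,7-15)=0
  Job 3: p=7, d=21, C=14, tardiness=max(0,14-21)=0
Total tardiness = 0

0


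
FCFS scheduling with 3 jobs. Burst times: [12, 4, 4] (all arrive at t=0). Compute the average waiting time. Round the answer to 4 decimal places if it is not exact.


FCFS order (as given): [12, 4, 4]
Waiting times:
  Job 1: wait = 0
  Job 2: wait = 12
  Job 3: wait = 16
Sum of waiting times = 28
Average waiting time = 28/3 = 9.3333

9.3333


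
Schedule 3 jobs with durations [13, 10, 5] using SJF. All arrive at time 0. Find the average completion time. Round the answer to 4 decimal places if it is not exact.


SJF order (ascending): [5, 10, 13]
Completion times:
  Job 1: burst=5, C=5
  Job 2: burst=10, C=15
  Job 3: burst=13, C=28
Average completion = 48/3 = 16.0

16.0


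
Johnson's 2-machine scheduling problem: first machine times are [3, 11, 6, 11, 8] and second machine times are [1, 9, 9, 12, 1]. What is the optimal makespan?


Apply Johnson's rule:
  Group 1 (a <= b): [(3, 6, 9), (4, 11, 12)]
  Group 2 (a > b): [(2, 11, 9), (1, 3, 1), (5, 8, 1)]
Optimal job order: [3, 4, 2, 1, 5]
Schedule:
  Job 3: M1 done at 6, M2 done at 15
  Job 4: M1 done at 17, M2 done at 29
  Job 2: M1 done at 28, M2 done at 38
  Job 1: M1 done at 31, M2 done at 39
  Job 5: M1 done at 39, M2 done at 40
Makespan = 40

40


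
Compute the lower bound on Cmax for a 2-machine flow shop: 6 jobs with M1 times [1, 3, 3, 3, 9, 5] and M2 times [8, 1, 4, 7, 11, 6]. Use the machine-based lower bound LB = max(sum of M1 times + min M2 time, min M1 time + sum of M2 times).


LB1 = sum(M1 times) + min(M2 times) = 24 + 1 = 25
LB2 = min(M1 times) + sum(M2 times) = 1 + 37 = 38
Lower bound = max(LB1, LB2) = max(25, 38) = 38

38


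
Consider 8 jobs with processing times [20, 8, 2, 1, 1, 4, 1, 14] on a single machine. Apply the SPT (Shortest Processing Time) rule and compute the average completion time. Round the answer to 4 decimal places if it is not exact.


Sort jobs by processing time (SPT order): [1, 1, 1, 2, 4, 8, 14, 20]
Compute completion times sequentially:
  Job 1: processing = 1, completes at 1
  Job 2: processing = 1, completes at 2
  Job 3: processing = 1, completes at 3
  Job 4: processing = 2, completes at 5
  Job 5: processing = 4, completes at 9
  Job 6: processing = 8, completes at 17
  Job 7: processing = 14, completes at 31
  Job 8: processing = 20, completes at 51
Sum of completion times = 119
Average completion time = 119/8 = 14.875

14.875


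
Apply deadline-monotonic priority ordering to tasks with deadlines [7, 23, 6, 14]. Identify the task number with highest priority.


Sort tasks by relative deadline (ascending):
  Task 3: deadline = 6
  Task 1: deadline = 7
  Task 4: deadline = 14
  Task 2: deadline = 23
Priority order (highest first): [3, 1, 4, 2]
Highest priority task = 3

3


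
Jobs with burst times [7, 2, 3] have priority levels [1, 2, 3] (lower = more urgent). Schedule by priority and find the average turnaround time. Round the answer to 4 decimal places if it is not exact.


Sort by priority (ascending = highest first):
Order: [(1, 7), (2, 2), (3, 3)]
Completion times:
  Priority 1, burst=7, C=7
  Priority 2, burst=2, C=9
  Priority 3, burst=3, C=12
Average turnaround = 28/3 = 9.3333

9.3333


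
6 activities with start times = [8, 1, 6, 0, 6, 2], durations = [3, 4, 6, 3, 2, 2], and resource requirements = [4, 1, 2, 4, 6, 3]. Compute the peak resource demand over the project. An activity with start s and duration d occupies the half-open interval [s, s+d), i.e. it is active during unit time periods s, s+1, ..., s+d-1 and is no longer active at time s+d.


Each activity i is active on [start_i, start_i + duration_i).
Compute total resource usage per time slot:
  t=0: active resources = [4], total = 4
  t=1: active resources = [1, 4], total = 5
  t=2: active resources = [1, 4, 3], total = 8
  t=3: active resources = [1, 3], total = 4
  t=4: active resources = [1], total = 1
  t=5: active resources = [], total = 0
  t=6: active resources = [2, 6], total = 8
  t=7: active resources = [2, 6], total = 8
  t=8: active resources = [4, 2], total = 6
  t=9: active resources = [4, 2], total = 6
  t=10: active resources = [4, 2], total = 6
  t=11: active resources = [2], total = 2
Peak resource demand = 8

8


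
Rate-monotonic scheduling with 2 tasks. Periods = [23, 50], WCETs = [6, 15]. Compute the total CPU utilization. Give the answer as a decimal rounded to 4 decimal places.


Compute individual utilizations (exact fractions):
  Task 1: C/T = 6/23 (approx. 0.2609)
  Task 2: C/T = 15/50 = 3/10 (approx. 0.3)
Total utilization U = 6/23 + 3/10 = 129/230
Rounded to 4 decimal places: U = 0.5609
RM (Liu & Layland) bound for 2 tasks = 0.828427; compare with U = 129/230 (approx. 0.560870)
U <= bound, so schedulable by RM sufficient condition.

0.5609


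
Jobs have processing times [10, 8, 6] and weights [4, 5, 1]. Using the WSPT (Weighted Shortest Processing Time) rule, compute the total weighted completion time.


Compute p/w ratios and sort ascending (WSPT): [(8, 5), (10, 4), (6, 1)]
Compute weighted completion times:
  Job (p=8,w=5): C=8, w*C=5*8=40
  Job (p=10,w=4): C=18, w*C=4*18=72
  Job (p=6,w=1): C=24, w*C=1*24=24
Total weighted completion time = 136

136


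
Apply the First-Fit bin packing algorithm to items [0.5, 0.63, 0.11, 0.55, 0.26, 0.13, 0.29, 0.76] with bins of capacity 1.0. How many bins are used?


Place items sequentially using First-Fit:
  Item 0.5 -> new Bin 1
  Item 0.63 -> new Bin 2
  Item 0.11 -> Bin 1 (now 0.61)
  Item 0.55 -> new Bin 3
  Item 0.26 -> Bin 1 (now 0.87)
  Item 0.13 -> Bin 1 (now 1.0)
  Item 0.29 -> Bin 2 (now 0.92)
  Item 0.76 -> new Bin 4
Total bins used = 4

4


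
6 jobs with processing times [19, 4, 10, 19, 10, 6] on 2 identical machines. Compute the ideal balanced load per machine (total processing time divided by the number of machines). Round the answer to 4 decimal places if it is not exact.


Total processing time = 19 + 4 + 10 + 19 + 10 + 6 = 68
Number of machines = 2
Ideal balanced load = 68 / 2 = 34.0

34.0


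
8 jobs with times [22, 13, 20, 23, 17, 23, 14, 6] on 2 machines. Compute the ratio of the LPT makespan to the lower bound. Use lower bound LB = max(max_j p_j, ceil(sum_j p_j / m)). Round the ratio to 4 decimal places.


LPT order: [23, 23, 22, 20, 17, 14, 13, 6]
Machine loads after assignment: [72, 66]
LPT makespan = 72
Lower bound = max(max_job, ceil(total/2)) = max(23, 69) = 69
Ratio = 72 / 69 = 1.0435

1.0435


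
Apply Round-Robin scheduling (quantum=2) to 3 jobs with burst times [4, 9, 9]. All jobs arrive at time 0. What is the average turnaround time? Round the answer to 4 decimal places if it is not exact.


Time quantum = 2
Execution trace:
  J1 runs 2 units, time = 2
  J2 runs 2 units, time = 4
  J3 runs 2 units, time = 6
  J1 runs 2 units, time = 8
  J2 runs 2 units, time = 10
  J3 runs 2 units, time = 12
  J2 runs 2 units, time = 14
  J3 runs 2 units, time = 16
  J2 runs 2 units, time = 18
  J3 runs 2 units, time = 20
  J2 runs 1 units, time = 21
  J3 runs 1 units, time = 22
Finish times: [8, 21, 22]
Average turnaround = 51/3 = 17.0

17.0


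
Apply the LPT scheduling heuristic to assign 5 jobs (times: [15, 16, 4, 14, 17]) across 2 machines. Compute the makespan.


Sort jobs in decreasing order (LPT): [17, 16, 15, 14, 4]
Assign each job to the least loaded machine:
  Machine 1: jobs [17, 14, 4], load = 35
  Machine 2: jobs [16, 15], load = 31
Makespan = max load = 35

35


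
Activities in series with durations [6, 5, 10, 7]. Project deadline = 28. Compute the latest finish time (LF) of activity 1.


LF(activity 1) = deadline - sum of successor durations
Successors: activities 2 through 4 with durations [5, 10, 7]
Sum of successor durations = 22
LF = 28 - 22 = 6

6


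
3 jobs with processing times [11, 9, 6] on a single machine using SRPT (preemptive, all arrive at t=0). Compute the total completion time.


Since all jobs arrive at t=0, SRPT equals SPT ordering.
SPT order: [6, 9, 11]
Completion times:
  Job 1: p=6, C=6
  Job 2: p=9, C=15
  Job 3: p=11, C=26
Total completion time = 6 + 15 + 26 = 47

47


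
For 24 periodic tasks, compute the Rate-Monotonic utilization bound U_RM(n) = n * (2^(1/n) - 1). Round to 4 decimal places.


Compute 2^(1/24) = 1.0293022366
Subtract 1: 1.0293022366 - 1 = 0.0293022366
Multiply by n: 24 * 0.0293022366 = 0.7032536784
Round to 4 dp: 0.7033

0.7033


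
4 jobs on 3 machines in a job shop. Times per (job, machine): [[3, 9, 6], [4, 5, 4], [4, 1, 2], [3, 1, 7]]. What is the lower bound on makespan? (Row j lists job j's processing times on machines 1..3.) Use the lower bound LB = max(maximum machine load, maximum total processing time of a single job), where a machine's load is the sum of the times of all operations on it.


Machine loads:
  Machine 1: 3 + 4 + 4 + 3 = 14
  Machine 2: 9 + 5 + 1 + 1 = 16
  Machine 3: 6 + 4 + 2 + 7 = 19
Max machine load = 19
Job totals:
  Job 1: 18
  Job 2: 13
  Job 3: 7
  Job 4: 11
Max job total = 18
Lower bound = max(19, 18) = 19

19
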